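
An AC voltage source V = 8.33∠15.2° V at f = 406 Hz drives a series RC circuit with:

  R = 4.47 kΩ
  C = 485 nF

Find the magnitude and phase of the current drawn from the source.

Step 1 — Angular frequency: ω = 2π·f = 2π·406 = 2551 rad/s.
Step 2 — Component impedances:
  R: Z = R = 4470 Ω
  C: Z = 1/(jωC) = -j/(ω·C) = 0 - j808.3 Ω
Step 3 — Series combination: Z_total = R + C = 4470 - j808.3 Ω = 4542∠-10.2° Ω.
Step 4 — Source phasor: V = 8.33∠15.2° V = 8.039 + j2.184 V.
Step 5 — Ohm's law: I = V / Z_total = (8.039 + j2.184) / (4470 - j808.3) = 0.001656 + j0.000788 A.
Step 6 — Convert to polar: |I| = 0.001834 A, ∠I = 25.4°.

I = 0.001834∠25.4° A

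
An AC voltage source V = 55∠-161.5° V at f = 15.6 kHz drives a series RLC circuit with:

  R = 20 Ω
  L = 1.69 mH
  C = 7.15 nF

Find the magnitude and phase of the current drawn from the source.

Step 1 — Angular frequency: ω = 2π·f = 2π·1.56e+04 = 9.802e+04 rad/s.
Step 2 — Component impedances:
  R: Z = R = 20 Ω
  L: Z = jωL = j·9.802e+04·0.00169 = 0 + j165.6 Ω
  C: Z = 1/(jωC) = -j/(ω·C) = 0 - j1427 Ω
Step 3 — Series combination: Z_total = R + L + C = 20 - j1261 Ω = 1261∠-89.1° Ω.
Step 4 — Source phasor: V = 55∠-161.5° V = -52.16 - j17.45 V.
Step 5 — Ohm's law: I = V / Z_total = (-52.16 - j17.45) / (20 - j1261) = 0.01318 - j0.04156 A.
Step 6 — Convert to polar: |I| = 0.0436 A, ∠I = -72.4°.

I = 0.0436∠-72.4° A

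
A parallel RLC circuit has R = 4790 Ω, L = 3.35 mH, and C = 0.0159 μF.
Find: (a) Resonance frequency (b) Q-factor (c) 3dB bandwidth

Step 1 — Resonance: ω₀ = 1/√(LC) = 1/√(0.00335·1.59e-08) = 1.37e+05 rad/s.
Step 2 — f₀ = ω₀/(2π) = 2.181e+04 Hz.
Step 3 — Parallel Q: Q = R/(ω₀L) = 4790/(1.37e+05·0.00335) = 10.44.
Step 4 — Bandwidth: Δω = ω₀/Q = 1.313e+04 rad/s; BW = Δω/(2π) = 2090 Hz.

(a) f₀ = 2.181e+04 Hz  (b) Q = 10.44  (c) BW = 2090 Hz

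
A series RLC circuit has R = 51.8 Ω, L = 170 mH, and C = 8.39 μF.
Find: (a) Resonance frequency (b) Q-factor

Step 1 — Resonance condition Im(Z)=0 gives ω₀ = 1/√(LC).
Step 2 — ω₀ = 1/√(0.17·8.39e-06) = 837.3 rad/s.
Step 3 — f₀ = ω₀/(2π) = 133.3 Hz.
Step 4 — Series Q: Q = ω₀L/R = 837.3·0.17/51.8 = 2.748.

(a) f₀ = 133.3 Hz  (b) Q = 2.748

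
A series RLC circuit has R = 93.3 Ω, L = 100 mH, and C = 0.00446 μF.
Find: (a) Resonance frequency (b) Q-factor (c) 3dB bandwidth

Step 1 — Resonance condition Im(Z)=0 gives ω₀ = 1/√(LC).
Step 2 — ω₀ = 1/√(0.1·4.46e-09) = 4.735e+04 rad/s.
Step 3 — f₀ = ω₀/(2π) = 7536 Hz.
Step 4 — Series Q: Q = ω₀L/R = 4.735e+04·0.1/93.3 = 50.75.
Step 5 — 3dB bandwidth: Δω = ω₀/Q = 933 rad/s; BW = Δω/(2π) = 148.5 Hz.

(a) f₀ = 7536 Hz  (b) Q = 50.75  (c) BW = 148.5 Hz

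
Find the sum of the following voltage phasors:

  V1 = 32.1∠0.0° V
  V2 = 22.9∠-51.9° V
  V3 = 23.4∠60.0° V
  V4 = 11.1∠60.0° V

Step 1 — Convert each phasor to rectangular form:
  V1 = 32.1·(cos(0.0°) + j·sin(0.0°)) = 32.1 V
  V2 = 22.9·(cos(-51.9°) + j·sin(-51.9°)) = 14.13 - j18.02 V
  V3 = 23.4·(cos(60.0°) + j·sin(60.0°)) = 11.7 + j20.26 V
  V4 = 11.1·(cos(60.0°) + j·sin(60.0°)) = 5.55 + j9.613 V
Step 2 — Sum components: V_total = 63.48 + j11.86 V.
Step 3 — Convert to polar: |V_total| = 64.58 V, ∠V_total = 10.6°.

V_total = 64.58∠10.6° V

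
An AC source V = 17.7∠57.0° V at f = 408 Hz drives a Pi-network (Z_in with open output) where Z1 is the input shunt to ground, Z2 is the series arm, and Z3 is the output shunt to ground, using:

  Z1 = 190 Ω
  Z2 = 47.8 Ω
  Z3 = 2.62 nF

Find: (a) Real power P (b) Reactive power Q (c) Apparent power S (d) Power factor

Step 1 — Angular frequency: ω = 2π·f = 2π·408 = 2564 rad/s.
Step 2 — Component impedances:
  Z1: Z = R = 190 Ω
  Z2: Z = R = 47.8 Ω
  Z3: Z = 1/(jωC) = -j/(ω·C) = 0 - j1.489e+05 Ω
Step 3 — With open output, the series arm Z2 and the output shunt Z3 appear in series to ground: Z2 + Z3 = 47.8 - j1.489e+05 Ω.
Step 4 — Parallel with input shunt Z1: Z_in = Z1 || (Z2 + Z3) = 190 - j0.2425 Ω = 190∠-0.1° Ω.
Step 5 — Source phasor: V = 17.7∠57.0° V = 9.64 + j14.84 V.
Step 6 — Current: I = V / Z = 0.05064 + j0.07819 A = 0.09316∠57.1° A.
Step 7 — Complex power: S = V·I* = 1.649 - j0.002104 VA.
Step 8 — Real power: P = Re(S) = 1.649 W.
Step 9 — Reactive power: Q = Im(S) = -0.002104 VAR.
Step 10 — Apparent power: |S| = 1.649 VA.
Step 11 — Power factor: PF = P/|S| = 1 (leading).

(a) P = 1.649 W  (b) Q = -0.002104 VAR  (c) S = 1.649 VA  (d) PF = 1 (leading)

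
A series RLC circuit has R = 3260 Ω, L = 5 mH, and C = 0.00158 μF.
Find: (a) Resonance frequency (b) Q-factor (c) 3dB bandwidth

Step 1 — Resonance: ω₀ = 1/√(LC) = 1/√(0.005·1.58e-09) = 3.558e+05 rad/s.
Step 2 — f₀ = ω₀/(2π) = 5.662e+04 Hz.
Step 3 — Series Q: Q = ω₀L/R = 3.558e+05·0.005/3260 = 0.5457.
Step 4 — Bandwidth: Δω = ω₀/Q = 6.52e+05 rad/s; BW = Δω/(2π) = 1.038e+05 Hz.

(a) f₀ = 5.662e+04 Hz  (b) Q = 0.5457  (c) BW = 1.038e+05 Hz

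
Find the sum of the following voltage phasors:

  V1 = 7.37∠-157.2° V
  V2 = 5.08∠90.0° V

Step 1 — Convert each phasor to rectangular form:
  V1 = 7.37·(cos(-157.2°) + j·sin(-157.2°)) = -6.794 - j2.856 V
  V2 = 5.08·(cos(90.0°) + j·sin(90.0°)) = 0 + j5.08 V
Step 2 — Sum components: V_total = -6.794 + j2.224 V.
Step 3 — Convert to polar: |V_total| = 7.149 V, ∠V_total = 161.9°.

V_total = 7.149∠161.9° V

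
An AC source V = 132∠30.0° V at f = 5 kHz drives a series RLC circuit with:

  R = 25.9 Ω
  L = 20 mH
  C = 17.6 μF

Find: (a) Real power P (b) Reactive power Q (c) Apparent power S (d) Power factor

Step 1 — Angular frequency: ω = 2π·f = 2π·5000 = 3.142e+04 rad/s.
Step 2 — Component impedances:
  R: Z = R = 25.9 Ω
  L: Z = jωL = j·3.142e+04·0.02 = 0 + j628.3 Ω
  C: Z = 1/(jωC) = -j/(ω·C) = 0 - j1.809 Ω
Step 3 — Series combination: Z_total = R + L + C = 25.9 + j626.5 Ω = 627∠87.6° Ω.
Step 4 — Source phasor: V = 132∠30.0° V = 114.3 + j66 V.
Step 5 — Current: I = V / Z = 0.1127 - j0.1778 A = 0.2105∠-57.6° A.
Step 6 — Complex power: S = V·I* = 1.148 + j27.76 VA.
Step 7 — Real power: P = Re(S) = 1.148 W.
Step 8 — Reactive power: Q = Im(S) = 27.76 VAR.
Step 9 — Apparent power: |S| = 27.79 VA.
Step 10 — Power factor: PF = P/|S| = 0.0413 (lagging).

(a) P = 1.148 W  (b) Q = 27.76 VAR  (c) S = 27.79 VA  (d) PF = 0.0413 (lagging)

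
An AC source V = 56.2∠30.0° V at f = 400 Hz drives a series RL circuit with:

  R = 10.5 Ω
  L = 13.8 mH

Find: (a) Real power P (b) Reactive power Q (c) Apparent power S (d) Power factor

Step 1 — Angular frequency: ω = 2π·f = 2π·400 = 2513 rad/s.
Step 2 — Component impedances:
  R: Z = R = 10.5 Ω
  L: Z = jωL = j·2513·0.0138 = 0 + j34.68 Ω
Step 3 — Series combination: Z_total = R + L = 10.5 + j34.68 Ω = 36.24∠73.2° Ω.
Step 4 — Source phasor: V = 56.2∠30.0° V = 48.67 + j28.1 V.
Step 5 — Current: I = V / Z = 1.131 - j1.061 A = 1.551∠-43.2° A.
Step 6 — Complex power: S = V·I* = 25.25 + j83.42 VA.
Step 7 — Real power: P = Re(S) = 25.25 W.
Step 8 — Reactive power: Q = Im(S) = 83.42 VAR.
Step 9 — Apparent power: |S| = 87.16 VA.
Step 10 — Power factor: PF = P/|S| = 0.2898 (lagging).

(a) P = 25.25 W  (b) Q = 83.42 VAR  (c) S = 87.16 VA  (d) PF = 0.2898 (lagging)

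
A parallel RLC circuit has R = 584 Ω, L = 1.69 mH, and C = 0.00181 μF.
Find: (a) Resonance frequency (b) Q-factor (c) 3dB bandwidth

Step 1 — Resonance: ω₀ = 1/√(LC) = 1/√(0.00169·1.81e-09) = 5.718e+05 rad/s.
Step 2 — f₀ = ω₀/(2π) = 9.1e+04 Hz.
Step 3 — Parallel Q: Q = R/(ω₀L) = 584/(5.718e+05·0.00169) = 0.6044.
Step 4 — Bandwidth: Δω = ω₀/Q = 9.46e+05 rad/s; BW = Δω/(2π) = 1.506e+05 Hz.

(a) f₀ = 9.1e+04 Hz  (b) Q = 0.6044  (c) BW = 1.506e+05 Hz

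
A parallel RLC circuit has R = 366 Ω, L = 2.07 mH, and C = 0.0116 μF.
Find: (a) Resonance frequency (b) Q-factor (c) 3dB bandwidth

Step 1 — Resonance: ω₀ = 1/√(LC) = 1/√(0.00207·1.16e-08) = 2.041e+05 rad/s.
Step 2 — f₀ = ω₀/(2π) = 3.248e+04 Hz.
Step 3 — Parallel Q: Q = R/(ω₀L) = 366/(2.041e+05·0.00207) = 0.8664.
Step 4 — Bandwidth: Δω = ω₀/Q = 2.355e+05 rad/s; BW = Δω/(2π) = 3.749e+04 Hz.

(a) f₀ = 3.248e+04 Hz  (b) Q = 0.8664  (c) BW = 3.749e+04 Hz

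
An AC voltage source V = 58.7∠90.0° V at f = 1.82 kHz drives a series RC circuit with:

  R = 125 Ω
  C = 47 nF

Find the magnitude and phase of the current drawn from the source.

Step 1 — Angular frequency: ω = 2π·f = 2π·1820 = 1.144e+04 rad/s.
Step 2 — Component impedances:
  R: Z = R = 125 Ω
  C: Z = 1/(jωC) = -j/(ω·C) = 0 - j1861 Ω
Step 3 — Series combination: Z_total = R + C = 125 - j1861 Ω = 1865∠-86.2° Ω.
Step 4 — Source phasor: V = 58.7∠90.0° V = 0 + j58.7 V.
Step 5 — Ohm's law: I = V / Z_total = (0 + j58.7) / (125 - j1861) = -0.03141 + j0.00211 A.
Step 6 — Convert to polar: |I| = 0.03148 A, ∠I = 176.2°.

I = 0.03148∠176.2° A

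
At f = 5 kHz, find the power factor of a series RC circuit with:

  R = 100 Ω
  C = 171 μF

Step 1 — Angular frequency: ω = 2π·f = 2π·5000 = 3.142e+04 rad/s.
Step 2 — Component impedances:
  R: Z = R = 100 Ω
  C: Z = 1/(jωC) = -j/(ω·C) = 0 - j0.1861 Ω
Step 3 — Series combination: Z_total = R + C = 100 - j0.1861 Ω = 100∠-0.1° Ω.
Step 4 — Power factor: PF = cos(φ) = Re(Z)/|Z| = 100/100 = 1.
Step 5 — Type: Im(Z) = -0.1861 ⇒ leading (phase φ = -0.1°).

PF = 1 (leading, φ = -0.1°)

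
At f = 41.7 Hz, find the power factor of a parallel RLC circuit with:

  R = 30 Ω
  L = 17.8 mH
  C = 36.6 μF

Step 1 — Angular frequency: ω = 2π·f = 2π·41.7 = 262 rad/s.
Step 2 — Component impedances:
  R: Z = R = 30 Ω
  L: Z = jωL = j·262·0.0178 = 0 + j4.664 Ω
  C: Z = 1/(jωC) = -j/(ω·C) = 0 - j104.3 Ω
Step 3 — Parallel combination: 1/Z_total = 1/R + 1/L + 1/C; Z_total = 0.774 + j4.756 Ω = 4.819∠80.8° Ω.
Step 4 — Power factor: PF = cos(φ) = Re(Z)/|Z| = 0.774/4.819 = 0.1606.
Step 5 — Type: Im(Z) = 4.756 ⇒ lagging (phase φ = 80.8°).

PF = 0.1606 (lagging, φ = 80.8°)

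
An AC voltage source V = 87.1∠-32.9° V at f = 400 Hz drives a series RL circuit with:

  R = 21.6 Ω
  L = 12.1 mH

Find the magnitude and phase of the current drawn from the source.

Step 1 — Angular frequency: ω = 2π·f = 2π·400 = 2513 rad/s.
Step 2 — Component impedances:
  R: Z = R = 21.6 Ω
  L: Z = jωL = j·2513·0.0121 = 0 + j30.41 Ω
Step 3 — Series combination: Z_total = R + L = 21.6 + j30.41 Ω = 37.3∠54.6° Ω.
Step 4 — Source phasor: V = 87.1∠-32.9° V = 73.13 - j47.31 V.
Step 5 — Ohm's law: I = V / Z_total = (73.13 - j47.31) / (21.6 + j30.41) = 0.1013 - j2.333 A.
Step 6 — Convert to polar: |I| = 2.335 A, ∠I = -87.5°.

I = 2.335∠-87.5° A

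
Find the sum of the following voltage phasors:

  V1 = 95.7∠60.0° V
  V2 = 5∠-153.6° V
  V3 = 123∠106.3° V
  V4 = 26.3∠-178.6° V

Step 1 — Convert each phasor to rectangular form:
  V1 = 95.7·(cos(60.0°) + j·sin(60.0°)) = 47.85 + j82.88 V
  V2 = 5·(cos(-153.6°) + j·sin(-153.6°)) = -4.479 - j2.223 V
  V3 = 123·(cos(106.3°) + j·sin(106.3°)) = -34.52 + j118.1 V
  V4 = 26.3·(cos(-178.6°) + j·sin(-178.6°)) = -26.29 - j0.6426 V
Step 2 — Sum components: V_total = -17.44 + j198.1 V.
Step 3 — Convert to polar: |V_total| = 198.8 V, ∠V_total = 95.0°.

V_total = 198.8∠95.0° V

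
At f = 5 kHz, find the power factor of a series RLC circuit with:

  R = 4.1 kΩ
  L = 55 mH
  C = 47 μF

Step 1 — Angular frequency: ω = 2π·f = 2π·5000 = 3.142e+04 rad/s.
Step 2 — Component impedances:
  R: Z = R = 4100 Ω
  L: Z = jωL = j·3.142e+04·0.055 = 0 + j1728 Ω
  C: Z = 1/(jωC) = -j/(ω·C) = 0 - j0.6773 Ω
Step 3 — Series combination: Z_total = R + L + C = 4100 + j1727 Ω = 4449∠22.8° Ω.
Step 4 — Power factor: PF = cos(φ) = Re(Z)/|Z| = 4100/4449 = 0.9216.
Step 5 — Type: Im(Z) = 1727 ⇒ lagging (phase φ = 22.8°).

PF = 0.9216 (lagging, φ = 22.8°)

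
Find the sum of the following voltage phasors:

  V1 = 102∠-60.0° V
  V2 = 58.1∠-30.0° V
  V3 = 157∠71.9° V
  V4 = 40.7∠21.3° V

Step 1 — Convert each phasor to rectangular form:
  V1 = 102·(cos(-60.0°) + j·sin(-60.0°)) = 51 - j88.33 V
  V2 = 58.1·(cos(-30.0°) + j·sin(-30.0°)) = 50.32 - j29.05 V
  V3 = 157·(cos(71.9°) + j·sin(71.9°)) = 48.78 + j149.2 V
  V4 = 40.7·(cos(21.3°) + j·sin(21.3°)) = 37.92 + j14.78 V
Step 2 — Sum components: V_total = 188 + j46.63 V.
Step 3 — Convert to polar: |V_total| = 193.7 V, ∠V_total = 13.9°.

V_total = 193.7∠13.9° V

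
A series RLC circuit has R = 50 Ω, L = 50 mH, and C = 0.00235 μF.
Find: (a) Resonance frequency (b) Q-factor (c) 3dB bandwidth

Step 1 — Resonance: ω₀ = 1/√(LC) = 1/√(0.05·2.35e-09) = 9.225e+04 rad/s.
Step 2 — f₀ = ω₀/(2π) = 1.468e+04 Hz.
Step 3 — Series Q: Q = ω₀L/R = 9.225e+04·0.05/50 = 92.25.
Step 4 — Bandwidth: Δω = ω₀/Q = 1000 rad/s; BW = Δω/(2π) = 159.2 Hz.

(a) f₀ = 1.468e+04 Hz  (b) Q = 92.25  (c) BW = 159.2 Hz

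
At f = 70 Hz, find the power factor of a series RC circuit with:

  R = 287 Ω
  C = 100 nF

Step 1 — Angular frequency: ω = 2π·f = 2π·70 = 439.8 rad/s.
Step 2 — Component impedances:
  R: Z = R = 287 Ω
  C: Z = 1/(jωC) = -j/(ω·C) = 0 - j2.274e+04 Ω
Step 3 — Series combination: Z_total = R + C = 287 - j2.274e+04 Ω = 2.274e+04∠-89.3° Ω.
Step 4 — Power factor: PF = cos(φ) = Re(Z)/|Z| = 287/2.274e+04 = 0.01262.
Step 5 — Type: Im(Z) = -2.274e+04 ⇒ leading (phase φ = -89.3°).

PF = 0.01262 (leading, φ = -89.3°)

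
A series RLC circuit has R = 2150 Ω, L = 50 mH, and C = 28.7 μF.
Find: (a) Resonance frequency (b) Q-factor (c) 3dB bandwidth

Step 1 — Resonance condition Im(Z)=0 gives ω₀ = 1/√(LC).
Step 2 — ω₀ = 1/√(0.05·2.87e-05) = 834.8 rad/s.
Step 3 — f₀ = ω₀/(2π) = 132.9 Hz.
Step 4 — Series Q: Q = ω₀L/R = 834.8·0.05/2150 = 0.01941.
Step 5 — 3dB bandwidth: Δω = ω₀/Q = 4.3e+04 rad/s; BW = Δω/(2π) = 6844 Hz.

(a) f₀ = 132.9 Hz  (b) Q = 0.01941  (c) BW = 6844 Hz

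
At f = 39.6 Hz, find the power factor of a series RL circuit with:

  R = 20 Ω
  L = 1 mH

Step 1 — Angular frequency: ω = 2π·f = 2π·39.6 = 248.8 rad/s.
Step 2 — Component impedances:
  R: Z = R = 20 Ω
  L: Z = jωL = j·248.8·0.001 = 0 + j0.2488 Ω
Step 3 — Series combination: Z_total = R + L = 20 + j0.2488 Ω = 20∠0.7° Ω.
Step 4 — Power factor: PF = cos(φ) = Re(Z)/|Z| = 20/20.002 = 0.9999.
Step 5 — Type: Im(Z) = 0.2488 ⇒ lagging (phase φ = 0.7°).

PF = 0.9999 (lagging, φ = 0.7°)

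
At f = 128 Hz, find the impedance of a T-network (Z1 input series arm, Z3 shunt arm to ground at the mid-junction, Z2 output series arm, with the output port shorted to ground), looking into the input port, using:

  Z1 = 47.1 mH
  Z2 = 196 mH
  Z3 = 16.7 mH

Step 1 — Angular frequency: ω = 2π·f = 2π·128 = 804.2 rad/s.
Step 2 — Component impedances:
  Z1: Z = jωL = j·804.2·0.0471 = 0 + j37.88 Ω
  Z2: Z = jωL = j·804.2·0.196 = 0 + j157.6 Ω
  Z3: Z = jωL = j·804.2·0.0167 = 0 + j13.43 Ω
Step 3 — With the output port shorted to ground, the output series arm Z2 runs from the junction to ground; the shunt arm Z3 also runs from the junction to ground. They appear in parallel: Z3 || Z2 = 0 + j12.38 Ω.
Step 4 — Series with input arm Z1: Z_in = Z1 + (Z3 || Z2) = 0 + j50.26 Ω = 50.26∠90.0° Ω.

Z = 0 + j50.26 Ω = 50.26∠90.0° Ω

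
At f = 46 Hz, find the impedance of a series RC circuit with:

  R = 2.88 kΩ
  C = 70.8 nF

Step 1 — Angular frequency: ω = 2π·f = 2π·46 = 289 rad/s.
Step 2 — Component impedances:
  R: Z = R = 2880 Ω
  C: Z = 1/(jωC) = -j/(ω·C) = 0 - j4.887e+04 Ω
Step 3 — Series combination: Z_total = R + C = 2880 - j4.887e+04 Ω = 4.895e+04∠-86.6° Ω.

Z = 2880 - j4.887e+04 Ω = 4.895e+04∠-86.6° Ω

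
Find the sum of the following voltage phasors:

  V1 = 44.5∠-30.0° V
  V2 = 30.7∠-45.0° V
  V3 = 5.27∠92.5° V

Step 1 — Convert each phasor to rectangular form:
  V1 = 44.5·(cos(-30.0°) + j·sin(-30.0°)) = 38.54 - j22.25 V
  V2 = 30.7·(cos(-45.0°) + j·sin(-45.0°)) = 21.71 - j21.71 V
  V3 = 5.27·(cos(92.5°) + j·sin(92.5°)) = -0.2299 + j5.265 V
Step 2 — Sum components: V_total = 60.02 - j38.69 V.
Step 3 — Convert to polar: |V_total| = 71.41 V, ∠V_total = -32.8°.

V_total = 71.41∠-32.8° V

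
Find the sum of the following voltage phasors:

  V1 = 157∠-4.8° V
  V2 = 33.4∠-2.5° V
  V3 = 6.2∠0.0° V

Step 1 — Convert each phasor to rectangular form:
  V1 = 157·(cos(-4.8°) + j·sin(-4.8°)) = 156.4 - j13.14 V
  V2 = 33.4·(cos(-2.5°) + j·sin(-2.5°)) = 33.37 - j1.457 V
  V3 = 6.2·(cos(0.0°) + j·sin(0.0°)) = 6.2 V
Step 2 — Sum components: V_total = 196 - j14.59 V.
Step 3 — Convert to polar: |V_total| = 196.6 V, ∠V_total = -4.3°.

V_total = 196.6∠-4.3° V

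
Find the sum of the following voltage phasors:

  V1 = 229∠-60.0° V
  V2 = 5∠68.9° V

Step 1 — Convert each phasor to rectangular form:
  V1 = 229·(cos(-60.0°) + j·sin(-60.0°)) = 114.5 - j198.3 V
  V2 = 5·(cos(68.9°) + j·sin(68.9°)) = 1.8 + j4.665 V
Step 2 — Sum components: V_total = 116.3 - j193.7 V.
Step 3 — Convert to polar: |V_total| = 225.9 V, ∠V_total = -59.0°.

V_total = 225.9∠-59.0° V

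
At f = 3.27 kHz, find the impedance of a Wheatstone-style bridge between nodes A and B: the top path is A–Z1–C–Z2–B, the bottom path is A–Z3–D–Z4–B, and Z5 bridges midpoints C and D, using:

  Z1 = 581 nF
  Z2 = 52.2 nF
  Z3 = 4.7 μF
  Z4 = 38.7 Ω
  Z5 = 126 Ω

Step 1 — Angular frequency: ω = 2π·f = 2π·3270 = 2.055e+04 rad/s.
Step 2 — Component impedances:
  Z1: Z = 1/(jωC) = -j/(ω·C) = 0 - j83.77 Ω
  Z2: Z = 1/(jωC) = -j/(ω·C) = 0 - j932.4 Ω
  Z3: Z = 1/(jωC) = -j/(ω·C) = 0 - j10.36 Ω
  Z4: Z = R = 38.7 Ω
  Z5: Z = R = 126 Ω
Step 3 — Bridge requires nodal analysis (the Z5 bridge couples midpoints C and D, so the two paths cannot be reduced to a simple series/parallel combination). Setting node B to ground and injecting 1 A at node A, the 3-node admittance system at A, C, D solves to V_A = Z_AB = 38.51 - j11.76 Ω = 40.26∠-17.0° Ω.

Z = 38.51 - j11.76 Ω = 40.26∠-17.0° Ω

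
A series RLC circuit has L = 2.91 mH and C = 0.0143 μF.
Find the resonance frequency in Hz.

Step 1 — Resonance condition Im(Z)=0 gives ω₀ = 1/√(LC).
Step 2 — ω₀ = 1/√(0.00291·1.43e-08) = 1.55e+05 rad/s.
Step 3 — f₀ = ω₀/(2π) = 2.467e+04 Hz.

f₀ = 2.467e+04 Hz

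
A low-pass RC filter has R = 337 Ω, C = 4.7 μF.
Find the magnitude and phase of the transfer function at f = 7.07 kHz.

Step 1 — Angular frequency: ω = 2π·7070 = 4.442e+04 rad/s.
Step 2 — Transfer function: H(jω) = 1/(1 + jωRC).
Step 3 — Denominator: 1 + jωRC = 1 + j·4.442e+04·337·4.7e-06 = 1 + j70.36.
Step 4 — H = 0.000202 - j0.01421.
Step 5 — Magnitude: |H| = 0.01421 (-36.9 dB); phase: φ = -89.2°.

|H| = 0.01421 (-36.9 dB), φ = -89.2°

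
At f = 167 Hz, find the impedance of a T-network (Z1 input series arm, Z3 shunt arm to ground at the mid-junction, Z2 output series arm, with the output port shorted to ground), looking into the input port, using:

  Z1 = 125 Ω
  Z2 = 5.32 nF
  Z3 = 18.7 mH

Step 1 — Angular frequency: ω = 2π·f = 2π·167 = 1049 rad/s.
Step 2 — Component impedances:
  Z1: Z = R = 125 Ω
  Z2: Z = 1/(jωC) = -j/(ω·C) = 0 - j1.791e+05 Ω
  Z3: Z = jωL = j·1049·0.0187 = 0 + j19.62 Ω
Step 3 — With the output port shorted to ground, the output series arm Z2 runs from the junction to ground; the shunt arm Z3 also runs from the junction to ground. They appear in parallel: Z3 || Z2 = 0 + j19.62 Ω.
Step 4 — Series with input arm Z1: Z_in = Z1 + (Z3 || Z2) = 125 + j19.62 Ω = 126.5∠8.9° Ω.

Z = 125 + j19.62 Ω = 126.5∠8.9° Ω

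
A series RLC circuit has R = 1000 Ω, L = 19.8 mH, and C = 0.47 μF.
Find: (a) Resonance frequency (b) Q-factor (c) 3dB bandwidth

Step 1 — Resonance: ω₀ = 1/√(LC) = 1/√(0.0198·4.7e-07) = 1.037e+04 rad/s.
Step 2 — f₀ = ω₀/(2π) = 1650 Hz.
Step 3 — Series Q: Q = ω₀L/R = 1.037e+04·0.0198/1000 = 0.2053.
Step 4 — Bandwidth: Δω = ω₀/Q = 5.051e+04 rad/s; BW = Δω/(2π) = 8038 Hz.

(a) f₀ = 1650 Hz  (b) Q = 0.2053  (c) BW = 8038 Hz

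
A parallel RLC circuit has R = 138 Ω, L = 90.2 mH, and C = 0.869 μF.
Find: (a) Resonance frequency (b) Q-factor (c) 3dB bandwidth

Step 1 — Resonance: ω₀ = 1/√(LC) = 1/√(0.0902·8.69e-07) = 3572 rad/s.
Step 2 — f₀ = ω₀/(2π) = 568.5 Hz.
Step 3 — Parallel Q: Q = R/(ω₀L) = 138/(3572·0.0902) = 0.4283.
Step 4 — Bandwidth: Δω = ω₀/Q = 8339 rad/s; BW = Δω/(2π) = 1327 Hz.

(a) f₀ = 568.5 Hz  (b) Q = 0.4283  (c) BW = 1327 Hz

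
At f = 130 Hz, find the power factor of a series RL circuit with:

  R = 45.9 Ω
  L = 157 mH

Step 1 — Angular frequency: ω = 2π·f = 2π·130 = 816.8 rad/s.
Step 2 — Component impedances:
  R: Z = R = 45.9 Ω
  L: Z = jωL = j·816.8·0.157 = 0 + j128.2 Ω
Step 3 — Series combination: Z_total = R + L = 45.9 + j128.2 Ω = 136.2∠70.3° Ω.
Step 4 — Power factor: PF = cos(φ) = Re(Z)/|Z| = 45.9/136.2 = 0.337.
Step 5 — Type: Im(Z) = 128.2 ⇒ lagging (phase φ = 70.3°).

PF = 0.337 (lagging, φ = 70.3°)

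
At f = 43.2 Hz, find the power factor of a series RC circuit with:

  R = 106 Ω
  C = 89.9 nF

Step 1 — Angular frequency: ω = 2π·f = 2π·43.2 = 271.4 rad/s.
Step 2 — Component impedances:
  R: Z = R = 106 Ω
  C: Z = 1/(jωC) = -j/(ω·C) = 0 - j4.098e+04 Ω
Step 3 — Series combination: Z_total = R + C = 106 - j4.098e+04 Ω = 4.098e+04∠-89.9° Ω.
Step 4 — Power factor: PF = cos(φ) = Re(Z)/|Z| = 106/4.098e+04 = 0.002587.
Step 5 — Type: Im(Z) = -4.098e+04 ⇒ leading (phase φ = -89.9°).

PF = 0.002587 (leading, φ = -89.9°)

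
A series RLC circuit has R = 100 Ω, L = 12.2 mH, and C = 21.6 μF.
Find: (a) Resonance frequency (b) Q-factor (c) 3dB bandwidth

Step 1 — Resonance: ω₀ = 1/√(LC) = 1/√(0.0122·2.16e-05) = 1948 rad/s.
Step 2 — f₀ = ω₀/(2π) = 310 Hz.
Step 3 — Series Q: Q = ω₀L/R = 1948·0.0122/100 = 0.2377.
Step 4 — Bandwidth: Δω = ω₀/Q = 8197 rad/s; BW = Δω/(2π) = 1305 Hz.

(a) f₀ = 310 Hz  (b) Q = 0.2377  (c) BW = 1305 Hz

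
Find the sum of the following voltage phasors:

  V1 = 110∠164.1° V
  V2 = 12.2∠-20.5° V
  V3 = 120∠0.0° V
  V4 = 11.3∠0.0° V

Step 1 — Convert each phasor to rectangular form:
  V1 = 110·(cos(164.1°) + j·sin(164.1°)) = -105.8 + j30.14 V
  V2 = 12.2·(cos(-20.5°) + j·sin(-20.5°)) = 11.43 - j4.273 V
  V3 = 120·(cos(0.0°) + j·sin(0.0°)) = 120 V
  V4 = 11.3·(cos(0.0°) + j·sin(0.0°)) = 11.3 V
Step 2 — Sum components: V_total = 36.94 + j25.86 V.
Step 3 — Convert to polar: |V_total| = 45.09 V, ∠V_total = 35.0°.

V_total = 45.09∠35.0° V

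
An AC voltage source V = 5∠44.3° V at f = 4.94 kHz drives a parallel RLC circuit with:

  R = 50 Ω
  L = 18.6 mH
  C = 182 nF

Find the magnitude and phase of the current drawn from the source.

Step 1 — Angular frequency: ω = 2π·f = 2π·4940 = 3.104e+04 rad/s.
Step 2 — Component impedances:
  R: Z = R = 50 Ω
  L: Z = jωL = j·3.104e+04·0.0186 = 0 + j577.3 Ω
  C: Z = 1/(jωC) = -j/(ω·C) = 0 - j177 Ω
Step 3 — Parallel combination: 1/Z_total = 1/R + 1/L + 1/C; Z_total = 48.15 - j9.431 Ω = 49.07∠-11.1° Ω.
Step 4 — Source phasor: V = 5∠44.3° V = 3.578 + j3.492 V.
Step 5 — Ohm's law: I = V / Z_total = (3.578 + j3.492) / (48.15 - j9.431) = 0.05789 + j0.08386 A.
Step 6 — Convert to polar: |I| = 0.1019 A, ∠I = 55.4°.

I = 0.1019∠55.4° A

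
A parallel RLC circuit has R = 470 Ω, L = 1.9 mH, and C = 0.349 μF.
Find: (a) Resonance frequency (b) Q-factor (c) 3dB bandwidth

Step 1 — Resonance: ω₀ = 1/√(LC) = 1/√(0.0019·3.49e-07) = 3.883e+04 rad/s.
Step 2 — f₀ = ω₀/(2π) = 6181 Hz.
Step 3 — Parallel Q: Q = R/(ω₀L) = 470/(3.883e+04·0.0019) = 6.37.
Step 4 — Bandwidth: Δω = ω₀/Q = 6096 rad/s; BW = Δω/(2π) = 970.3 Hz.

(a) f₀ = 6181 Hz  (b) Q = 6.37  (c) BW = 970.3 Hz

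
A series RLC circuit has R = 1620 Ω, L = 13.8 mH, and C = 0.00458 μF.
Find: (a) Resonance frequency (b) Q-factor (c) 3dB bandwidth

Step 1 — Resonance: ω₀ = 1/√(LC) = 1/√(0.0138·4.58e-09) = 1.258e+05 rad/s.
Step 2 — f₀ = ω₀/(2π) = 2.002e+04 Hz.
Step 3 — Series Q: Q = ω₀L/R = 1.258e+05·0.0138/1620 = 1.071.
Step 4 — Bandwidth: Δω = ω₀/Q = 1.174e+05 rad/s; BW = Δω/(2π) = 1.868e+04 Hz.

(a) f₀ = 2.002e+04 Hz  (b) Q = 1.071  (c) BW = 1.868e+04 Hz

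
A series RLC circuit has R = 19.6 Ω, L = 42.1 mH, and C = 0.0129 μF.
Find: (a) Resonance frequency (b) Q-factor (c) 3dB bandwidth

Step 1 — Resonance: ω₀ = 1/√(LC) = 1/√(0.0421·1.29e-08) = 4.291e+04 rad/s.
Step 2 — f₀ = ω₀/(2π) = 6829 Hz.
Step 3 — Series Q: Q = ω₀L/R = 4.291e+04·0.0421/19.6 = 92.17.
Step 4 — Bandwidth: Δω = ω₀/Q = 465.6 rad/s; BW = Δω/(2π) = 74.1 Hz.

(a) f₀ = 6829 Hz  (b) Q = 92.17  (c) BW = 74.1 Hz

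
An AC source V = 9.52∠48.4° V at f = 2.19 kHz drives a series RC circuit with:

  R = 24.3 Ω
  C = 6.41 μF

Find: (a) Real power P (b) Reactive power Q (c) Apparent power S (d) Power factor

Step 1 — Angular frequency: ω = 2π·f = 2π·2190 = 1.376e+04 rad/s.
Step 2 — Component impedances:
  R: Z = R = 24.3 Ω
  C: Z = 1/(jωC) = -j/(ω·C) = 0 - j11.34 Ω
Step 3 — Series combination: Z_total = R + C = 24.3 - j11.34 Ω = 26.81∠-25.0° Ω.
Step 4 — Source phasor: V = 9.52∠48.4° V = 6.321 + j7.119 V.
Step 5 — Current: I = V / Z = 0.1014 + j0.3403 A = 0.355∠73.4° A.
Step 6 — Complex power: S = V·I* = 3.063 - j1.429 VA.
Step 7 — Real power: P = Re(S) = 3.063 W.
Step 8 — Reactive power: Q = Im(S) = -1.429 VAR.
Step 9 — Apparent power: |S| = 3.38 VA.
Step 10 — Power factor: PF = P/|S| = 0.9062 (leading).

(a) P = 3.063 W  (b) Q = -1.429 VAR  (c) S = 3.38 VA  (d) PF = 0.9062 (leading)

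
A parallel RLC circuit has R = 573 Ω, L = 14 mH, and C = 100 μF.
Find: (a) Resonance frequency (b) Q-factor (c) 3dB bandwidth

Step 1 — Resonance: ω₀ = 1/√(LC) = 1/√(0.014·0.0001) = 845.2 rad/s.
Step 2 — f₀ = ω₀/(2π) = 134.5 Hz.
Step 3 — Parallel Q: Q = R/(ω₀L) = 573/(845.2·0.014) = 48.43.
Step 4 — Bandwidth: Δω = ω₀/Q = 17.45 rad/s; BW = Δω/(2π) = 2.778 Hz.

(a) f₀ = 134.5 Hz  (b) Q = 48.43  (c) BW = 2.778 Hz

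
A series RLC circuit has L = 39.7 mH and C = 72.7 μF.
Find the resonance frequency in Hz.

Step 1 — Resonance condition Im(Z)=0 gives ω₀ = 1/√(LC).
Step 2 — ω₀ = 1/√(0.0397·7.27e-05) = 588.6 rad/s.
Step 3 — f₀ = ω₀/(2π) = 93.68 Hz.

f₀ = 93.68 Hz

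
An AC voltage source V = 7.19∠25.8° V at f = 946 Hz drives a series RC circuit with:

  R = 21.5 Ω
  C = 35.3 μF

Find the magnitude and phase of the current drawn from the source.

Step 1 — Angular frequency: ω = 2π·f = 2π·946 = 5944 rad/s.
Step 2 — Component impedances:
  R: Z = R = 21.5 Ω
  C: Z = 1/(jωC) = -j/(ω·C) = 0 - j4.766 Ω
Step 3 — Series combination: Z_total = R + C = 21.5 - j4.766 Ω = 22.02∠-12.5° Ω.
Step 4 — Source phasor: V = 7.19∠25.8° V = 6.473 + j3.129 V.
Step 5 — Ohm's law: I = V / Z_total = (6.473 + j3.129) / (21.5 - j4.766) = 0.2562 + j0.2023 A.
Step 6 — Convert to polar: |I| = 0.3265 A, ∠I = 38.3°.

I = 0.3265∠38.3° A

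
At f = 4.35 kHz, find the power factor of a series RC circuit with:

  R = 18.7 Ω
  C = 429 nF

Step 1 — Angular frequency: ω = 2π·f = 2π·4350 = 2.733e+04 rad/s.
Step 2 — Component impedances:
  R: Z = R = 18.7 Ω
  C: Z = 1/(jωC) = -j/(ω·C) = 0 - j85.29 Ω
Step 3 — Series combination: Z_total = R + C = 18.7 - j85.29 Ω = 87.31∠-77.6° Ω.
Step 4 — Power factor: PF = cos(φ) = Re(Z)/|Z| = 18.7/87.31 = 0.2142.
Step 5 — Type: Im(Z) = -85.29 ⇒ leading (phase φ = -77.6°).

PF = 0.2142 (leading, φ = -77.6°)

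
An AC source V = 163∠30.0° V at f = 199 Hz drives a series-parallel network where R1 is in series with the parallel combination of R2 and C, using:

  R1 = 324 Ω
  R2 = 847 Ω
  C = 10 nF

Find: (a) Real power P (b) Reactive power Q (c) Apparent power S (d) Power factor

Step 1 — Angular frequency: ω = 2π·f = 2π·199 = 1250 rad/s.
Step 2 — Component impedances:
  R1: Z = R = 324 Ω
  R2: Z = R = 847 Ω
  C: Z = 1/(jωC) = -j/(ω·C) = 0 - j7.998e+04 Ω
Step 3 — Parallel branch: R2 || C = 1/(1/R2 + 1/C) = 846.9 - j8.969 Ω.
Step 4 — Series with R1: Z_total = R1 + (R2 || C) = 1171 - j8.969 Ω = 1171∠-0.4° Ω.
Step 5 — Source phasor: V = 163∠30.0° V = 141.2 + j81.5 V.
Step 6 — Current: I = V / Z = 0.12 + j0.07052 A = 0.1392∠30.4° A.
Step 7 — Complex power: S = V·I* = 22.69 - j0.1738 VA.
Step 8 — Real power: P = Re(S) = 22.69 W.
Step 9 — Reactive power: Q = Im(S) = -0.1738 VAR.
Step 10 — Apparent power: |S| = 22.69 VA.
Step 11 — Power factor: PF = P/|S| = 1 (leading).

(a) P = 22.69 W  (b) Q = -0.1738 VAR  (c) S = 22.69 VA  (d) PF = 1 (leading)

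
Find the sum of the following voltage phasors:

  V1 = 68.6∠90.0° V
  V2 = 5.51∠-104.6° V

Step 1 — Convert each phasor to rectangular form:
  V1 = 68.6·(cos(90.0°) + j·sin(90.0°)) = 0 + j68.6 V
  V2 = 5.51·(cos(-104.6°) + j·sin(-104.6°)) = -1.389 - j5.332 V
Step 2 — Sum components: V_total = -1.389 + j63.27 V.
Step 3 — Convert to polar: |V_total| = 63.28 V, ∠V_total = 91.3°.

V_total = 63.28∠91.3° V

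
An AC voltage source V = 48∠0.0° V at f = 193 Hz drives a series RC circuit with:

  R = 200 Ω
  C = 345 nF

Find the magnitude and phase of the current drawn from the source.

Step 1 — Angular frequency: ω = 2π·f = 2π·193 = 1213 rad/s.
Step 2 — Component impedances:
  R: Z = R = 200 Ω
  C: Z = 1/(jωC) = -j/(ω·C) = 0 - j2390 Ω
Step 3 — Series combination: Z_total = R + C = 200 - j2390 Ω = 2399∠-85.2° Ω.
Step 4 — Source phasor: V = 48∠0.0° V = 48 V.
Step 5 — Ohm's law: I = V / Z_total = (48) / (200 - j2390) = 0.001669 + j0.01994 A.
Step 6 — Convert to polar: |I| = 0.02001 A, ∠I = 85.2°.

I = 0.02001∠85.2° A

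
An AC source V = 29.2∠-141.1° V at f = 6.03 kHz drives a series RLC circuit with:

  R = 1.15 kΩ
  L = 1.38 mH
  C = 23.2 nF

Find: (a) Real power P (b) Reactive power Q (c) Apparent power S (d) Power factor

Step 1 — Angular frequency: ω = 2π·f = 2π·6030 = 3.789e+04 rad/s.
Step 2 — Component impedances:
  R: Z = R = 1150 Ω
  L: Z = jωL = j·3.789e+04·0.00138 = 0 + j52.28 Ω
  C: Z = 1/(jωC) = -j/(ω·C) = 0 - j1138 Ω
Step 3 — Series combination: Z_total = R + L + C = 1150 - j1085 Ω = 1581∠-43.3° Ω.
Step 4 — Source phasor: V = 29.2∠-141.1° V = -22.72 - j18.34 V.
Step 5 — Current: I = V / Z = -0.002492 - j0.0183 A = 0.01847∠-97.8° A.
Step 6 — Complex power: S = V·I* = 0.3921 - j0.3701 VA.
Step 7 — Real power: P = Re(S) = 0.3921 W.
Step 8 — Reactive power: Q = Im(S) = -0.3701 VAR.
Step 9 — Apparent power: |S| = 0.5392 VA.
Step 10 — Power factor: PF = P/|S| = 0.7272 (leading).

(a) P = 0.3921 W  (b) Q = -0.3701 VAR  (c) S = 0.5392 VA  (d) PF = 0.7272 (leading)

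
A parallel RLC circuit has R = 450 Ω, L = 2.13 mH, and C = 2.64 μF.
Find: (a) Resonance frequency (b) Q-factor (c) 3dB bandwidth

Step 1 — Resonance: ω₀ = 1/√(LC) = 1/√(0.00213·2.64e-06) = 1.334e+04 rad/s.
Step 2 — f₀ = ω₀/(2π) = 2122 Hz.
Step 3 — Parallel Q: Q = R/(ω₀L) = 450/(1.334e+04·0.00213) = 15.84.
Step 4 — Bandwidth: Δω = ω₀/Q = 841.8 rad/s; BW = Δω/(2π) = 134 Hz.

(a) f₀ = 2122 Hz  (b) Q = 15.84  (c) BW = 134 Hz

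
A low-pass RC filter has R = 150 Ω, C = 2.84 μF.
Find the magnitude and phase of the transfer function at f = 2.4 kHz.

Step 1 — Angular frequency: ω = 2π·2400 = 1.508e+04 rad/s.
Step 2 — Transfer function: H(jω) = 1/(1 + jωRC).
Step 3 — Denominator: 1 + jωRC = 1 + j·1.508e+04·150·2.84e-06 = 1 + j6.424.
Step 4 — H = 0.02366 - j0.152.
Step 5 — Magnitude: |H| = 0.1538 (-16.3 dB); phase: φ = -81.2°.

|H| = 0.1538 (-16.3 dB), φ = -81.2°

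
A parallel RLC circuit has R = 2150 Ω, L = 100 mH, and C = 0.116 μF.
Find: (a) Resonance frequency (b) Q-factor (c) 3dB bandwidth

Step 1 — Resonance: ω₀ = 1/√(LC) = 1/√(0.1·1.16e-07) = 9285 rad/s.
Step 2 — f₀ = ω₀/(2π) = 1478 Hz.
Step 3 — Parallel Q: Q = R/(ω₀L) = 2150/(9285·0.1) = 2.316.
Step 4 — Bandwidth: Δω = ω₀/Q = 4010 rad/s; BW = Δω/(2π) = 638.2 Hz.

(a) f₀ = 1478 Hz  (b) Q = 2.316  (c) BW = 638.2 Hz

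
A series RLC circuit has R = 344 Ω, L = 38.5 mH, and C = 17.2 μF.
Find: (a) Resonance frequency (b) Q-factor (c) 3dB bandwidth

Step 1 — Resonance: ω₀ = 1/√(LC) = 1/√(0.0385·1.72e-05) = 1229 rad/s.
Step 2 — f₀ = ω₀/(2π) = 195.6 Hz.
Step 3 — Series Q: Q = ω₀L/R = 1229·0.0385/344 = 0.1375.
Step 4 — Bandwidth: Δω = ω₀/Q = 8935 rad/s; BW = Δω/(2π) = 1422 Hz.

(a) f₀ = 195.6 Hz  (b) Q = 0.1375  (c) BW = 1422 Hz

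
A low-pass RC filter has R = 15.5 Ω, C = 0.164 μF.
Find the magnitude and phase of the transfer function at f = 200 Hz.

Step 1 — Angular frequency: ω = 2π·200 = 1257 rad/s.
Step 2 — Transfer function: H(jω) = 1/(1 + jωRC).
Step 3 — Denominator: 1 + jωRC = 1 + j·1257·15.5·1.64e-07 = 1 + j0.003194.
Step 4 — H = 1 - j0.003194.
Step 5 — Magnitude: |H| = 1 (-0.0 dB); phase: φ = -0.2°.

|H| = 1 (-0.0 dB), φ = -0.2°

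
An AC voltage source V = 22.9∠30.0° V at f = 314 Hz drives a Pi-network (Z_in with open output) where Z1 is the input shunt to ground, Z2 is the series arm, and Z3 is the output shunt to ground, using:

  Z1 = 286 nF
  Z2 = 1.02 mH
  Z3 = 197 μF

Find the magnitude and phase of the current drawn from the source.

Step 1 — Angular frequency: ω = 2π·f = 2π·314 = 1973 rad/s.
Step 2 — Component impedances:
  Z1: Z = 1/(jωC) = -j/(ω·C) = 0 - j1772 Ω
  Z2: Z = jωL = j·1973·0.00102 = 0 + j2.012 Ω
  Z3: Z = 1/(jωC) = -j/(ω·C) = 0 - j2.573 Ω
Step 3 — With open output, the series arm Z2 and the output shunt Z3 appear in series to ground: Z2 + Z3 = 0 - j0.5605 Ω.
Step 4 — Parallel with input shunt Z1: Z_in = Z1 || (Z2 + Z3) = 0 - j0.5604 Ω = 0.5604∠-90.0° Ω.
Step 5 — Source phasor: V = 22.9∠30.0° V = 19.83 + j11.45 V.
Step 6 — Ohm's law: I = V / Z_total = (19.83 + j11.45) / (0 - j0.5604) = -20.43 + j35.39 A.
Step 7 — Convert to polar: |I| = 40.87 A, ∠I = 120.0°.

I = 40.87∠120.0° A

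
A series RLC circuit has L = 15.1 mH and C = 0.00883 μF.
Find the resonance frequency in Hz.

Step 1 — Resonance condition Im(Z)=0 gives ω₀ = 1/√(LC).
Step 2 — ω₀ = 1/√(0.0151·8.83e-09) = 8.66e+04 rad/s.
Step 3 — f₀ = ω₀/(2π) = 1.378e+04 Hz.

f₀ = 1.378e+04 Hz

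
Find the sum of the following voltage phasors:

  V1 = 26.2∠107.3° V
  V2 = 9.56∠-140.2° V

Step 1 — Convert each phasor to rectangular form:
  V1 = 26.2·(cos(107.3°) + j·sin(107.3°)) = -7.791 + j25.01 V
  V2 = 9.56·(cos(-140.2°) + j·sin(-140.2°)) = -7.345 - j6.119 V
Step 2 — Sum components: V_total = -15.14 + j18.9 V.
Step 3 — Convert to polar: |V_total| = 24.21 V, ∠V_total = 128.7°.

V_total = 24.21∠128.7° V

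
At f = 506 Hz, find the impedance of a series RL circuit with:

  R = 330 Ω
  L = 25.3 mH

Step 1 — Angular frequency: ω = 2π·f = 2π·506 = 3179 rad/s.
Step 2 — Component impedances:
  R: Z = R = 330 Ω
  L: Z = jωL = j·3179·0.0253 = 0 + j80.44 Ω
Step 3 — Series combination: Z_total = R + L = 330 + j80.44 Ω = 339.7∠13.7° Ω.

Z = 330 + j80.44 Ω = 339.7∠13.7° Ω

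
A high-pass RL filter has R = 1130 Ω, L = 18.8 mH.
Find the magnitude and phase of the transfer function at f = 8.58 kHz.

Step 1 — Angular frequency: ω = 2π·8580 = 5.391e+04 rad/s.
Step 2 — Transfer function: H(jω) = jωL/(R + jωL).
Step 3 — Numerator jωL = j·1014; denominator R + jωL = 1130 + j1014.
Step 4 — H = 0.4458 + j0.4971.
Step 5 — Magnitude: |H| = 0.6677 (-3.5 dB); phase: φ = 48.1°.

|H| = 0.6677 (-3.5 dB), φ = 48.1°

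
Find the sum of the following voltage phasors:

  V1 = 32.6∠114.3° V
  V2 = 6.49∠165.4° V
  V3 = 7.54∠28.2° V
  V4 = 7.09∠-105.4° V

Step 1 — Convert each phasor to rectangular form:
  V1 = 32.6·(cos(114.3°) + j·sin(114.3°)) = -13.42 + j29.71 V
  V2 = 6.49·(cos(165.4°) + j·sin(165.4°)) = -6.28 + j1.636 V
  V3 = 7.54·(cos(28.2°) + j·sin(28.2°)) = 6.645 + j3.563 V
  V4 = 7.09·(cos(-105.4°) + j·sin(-105.4°)) = -1.883 - j6.835 V
Step 2 — Sum components: V_total = -14.93 + j28.08 V.
Step 3 — Convert to polar: |V_total| = 31.8 V, ∠V_total = 118.0°.

V_total = 31.8∠118.0° V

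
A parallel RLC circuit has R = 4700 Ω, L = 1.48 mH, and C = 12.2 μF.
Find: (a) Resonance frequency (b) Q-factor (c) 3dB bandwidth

Step 1 — Resonance: ω₀ = 1/√(LC) = 1/√(0.00148·1.22e-05) = 7442 rad/s.
Step 2 — f₀ = ω₀/(2π) = 1184 Hz.
Step 3 — Parallel Q: Q = R/(ω₀L) = 4700/(7442·0.00148) = 426.7.
Step 4 — Bandwidth: Δω = ω₀/Q = 17.44 rad/s; BW = Δω/(2π) = 2.776 Hz.

(a) f₀ = 1184 Hz  (b) Q = 426.7  (c) BW = 2.776 Hz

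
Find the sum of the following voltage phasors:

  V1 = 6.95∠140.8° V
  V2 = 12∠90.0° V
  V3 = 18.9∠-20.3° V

Step 1 — Convert each phasor to rectangular form:
  V1 = 6.95·(cos(140.8°) + j·sin(140.8°)) = -5.386 + j4.393 V
  V2 = 12·(cos(90.0°) + j·sin(90.0°)) = 0 + j12 V
  V3 = 18.9·(cos(-20.3°) + j·sin(-20.3°)) = 17.73 - j6.557 V
Step 2 — Sum components: V_total = 12.34 + j9.836 V.
Step 3 — Convert to polar: |V_total| = 15.78 V, ∠V_total = 38.6°.

V_total = 15.78∠38.6° V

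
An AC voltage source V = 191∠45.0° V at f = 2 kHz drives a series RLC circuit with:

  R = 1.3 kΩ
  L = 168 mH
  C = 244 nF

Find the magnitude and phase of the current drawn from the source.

Step 1 — Angular frequency: ω = 2π·f = 2π·2000 = 1.257e+04 rad/s.
Step 2 — Component impedances:
  R: Z = R = 1300 Ω
  L: Z = jωL = j·1.257e+04·0.168 = 0 + j2111 Ω
  C: Z = 1/(jωC) = -j/(ω·C) = 0 - j326.1 Ω
Step 3 — Series combination: Z_total = R + L + C = 1300 + j1785 Ω = 2208∠53.9° Ω.
Step 4 — Source phasor: V = 191∠45.0° V = 135.1 + j135.1 V.
Step 5 — Ohm's law: I = V / Z_total = (135.1 + j135.1) / (1300 + j1785) = 0.08545 - j0.01343 A.
Step 6 — Convert to polar: |I| = 0.08649 A, ∠I = -8.9°.

I = 0.08649∠-8.9° A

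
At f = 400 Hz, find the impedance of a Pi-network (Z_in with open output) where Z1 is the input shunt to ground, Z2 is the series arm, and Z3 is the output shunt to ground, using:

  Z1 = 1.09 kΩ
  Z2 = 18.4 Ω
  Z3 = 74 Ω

Step 1 — Angular frequency: ω = 2π·f = 2π·400 = 2513 rad/s.
Step 2 — Component impedances:
  Z1: Z = R = 1090 Ω
  Z2: Z = R = 18.4 Ω
  Z3: Z = R = 74 Ω
Step 3 — With open output, the series arm Z2 and the output shunt Z3 appear in series to ground: Z2 + Z3 = 92.4 Ω.
Step 4 — Parallel with input shunt Z1: Z_in = Z1 || (Z2 + Z3) = 85.18 Ω = 85.18∠0.0° Ω.

Z = 85.18 Ω = 85.18∠0.0° Ω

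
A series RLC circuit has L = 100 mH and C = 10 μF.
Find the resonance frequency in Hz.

Step 1 — Resonance condition Im(Z)=0 gives ω₀ = 1/√(LC).
Step 2 — ω₀ = 1/√(0.1·1e-05) = 1000 rad/s.
Step 3 — f₀ = ω₀/(2π) = 159.2 Hz.

f₀ = 159.2 Hz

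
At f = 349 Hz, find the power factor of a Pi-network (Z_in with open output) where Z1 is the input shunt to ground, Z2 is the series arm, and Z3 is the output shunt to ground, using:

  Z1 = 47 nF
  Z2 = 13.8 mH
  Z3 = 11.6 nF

Step 1 — Angular frequency: ω = 2π·f = 2π·349 = 2193 rad/s.
Step 2 — Component impedances:
  Z1: Z = 1/(jωC) = -j/(ω·C) = 0 - j9703 Ω
  Z2: Z = jωL = j·2193·0.0138 = 0 + j30.26 Ω
  Z3: Z = 1/(jωC) = -j/(ω·C) = 0 - j3.931e+04 Ω
Step 3 — With open output, the series arm Z2 and the output shunt Z3 appear in series to ground: Z2 + Z3 = 0 - j3.928e+04 Ω.
Step 4 — Parallel with input shunt Z1: Z_in = Z1 || (Z2 + Z3) = 0 - j7781 Ω = 7781∠-90.0° Ω.
Step 5 — Power factor: PF = cos(φ) = Re(Z)/|Z| = 0/7781 = 0.
Step 6 — Type: Im(Z) = -7781 ⇒ leading (phase φ = -90.0°).

PF = 0 (leading, φ = -90.0°)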